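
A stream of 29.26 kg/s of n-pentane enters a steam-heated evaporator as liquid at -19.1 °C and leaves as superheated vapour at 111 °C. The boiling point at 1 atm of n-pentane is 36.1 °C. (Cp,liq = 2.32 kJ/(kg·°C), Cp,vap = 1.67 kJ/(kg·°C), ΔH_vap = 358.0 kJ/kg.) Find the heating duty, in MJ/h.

liquid -19.1→36.1 °C: 128.06 kJ/kg
vaporisation at 36.1 °C: 358 kJ/kg
vapour 36.1→111 °C: 125.08 kJ/kg
Δh = 128.06 + 358 + 125.08 = 611.15 kJ/kg
Q = ṁ·Δh = 29.26 kg/s × 611.15 kJ/kg = 17882 kJ/s
|Q| = 17882 kW = 64376 MJ/h

Q = 64400 MJ/h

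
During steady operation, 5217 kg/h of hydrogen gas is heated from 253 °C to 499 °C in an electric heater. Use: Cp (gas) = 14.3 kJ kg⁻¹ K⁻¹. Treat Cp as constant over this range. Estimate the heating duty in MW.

Q = 5.10 MW

Q = ṁ·Cp·ΔT = 5217 × 14.3 × (499 − 253) = 1.8352e+07 kJ/h
Converting: 1.8352e+07 / 3600 s = 5097.9 kW
Heating duty = 5.0979 MW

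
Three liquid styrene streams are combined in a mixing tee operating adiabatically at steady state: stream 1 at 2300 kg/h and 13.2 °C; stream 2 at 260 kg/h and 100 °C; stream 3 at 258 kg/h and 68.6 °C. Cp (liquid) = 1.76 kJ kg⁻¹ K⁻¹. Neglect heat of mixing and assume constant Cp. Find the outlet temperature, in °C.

Energy balance with Q = 0: Σ ṁᵢCp,ᵢ(T_out − Tᵢ) = 0
T_out = Σ ṁᵢCp,ᵢTᵢ / Σ ṁᵢCp,ᵢ
      = 130340 / 4959.7 = 26.281 °C

T_out = 26.3 °C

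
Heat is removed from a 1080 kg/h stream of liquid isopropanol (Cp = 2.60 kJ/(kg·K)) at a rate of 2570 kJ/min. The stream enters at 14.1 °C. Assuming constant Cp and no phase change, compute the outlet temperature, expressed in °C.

Q = 2570 kJ/min = 154200 kJ/h
ΔT = Q/(ṁ·Cp) = 154200/(1080×2.60) = 54.915 K
T_out = 14.1 − 54.915 = -40.815 °C

T_out = -40.8 °C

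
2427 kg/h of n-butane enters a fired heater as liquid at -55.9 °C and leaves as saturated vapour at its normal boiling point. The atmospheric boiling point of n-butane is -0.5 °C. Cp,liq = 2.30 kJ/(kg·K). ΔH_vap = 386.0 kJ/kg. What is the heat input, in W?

liquid -55.9→-0.5 °C: 127.42 kJ/kg
vaporisation at -0.5 °C: 386 kJ/kg
Δh = 127.42 + 386 = 513.42 kJ/kg
Q = ṁ·Δh = 2427 kg/h × 513.42 kJ/kg = 1.2461e+06 kJ/h
|Q| = 346.13 kW = 346130 W

Q = 346000 W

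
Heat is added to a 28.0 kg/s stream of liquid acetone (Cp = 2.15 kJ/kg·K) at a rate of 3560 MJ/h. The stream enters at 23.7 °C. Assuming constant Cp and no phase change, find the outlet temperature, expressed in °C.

Q = 3560 MJ/h = 988.89 kJ/s
ΔT = Q/(ṁ·Cp) = 988.89/(28.0×2.15) = 16.427 K
T_out = 23.7 + 16.427 = 40.127 °C

T_out = 40.1 °C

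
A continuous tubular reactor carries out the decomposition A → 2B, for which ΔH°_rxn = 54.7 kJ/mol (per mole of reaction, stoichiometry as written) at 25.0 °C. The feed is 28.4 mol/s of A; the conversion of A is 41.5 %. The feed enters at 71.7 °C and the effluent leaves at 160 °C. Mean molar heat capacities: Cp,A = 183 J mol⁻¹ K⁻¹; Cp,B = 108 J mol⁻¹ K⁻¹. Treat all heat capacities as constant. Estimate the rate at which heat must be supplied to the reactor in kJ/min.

Q_in = 69400 kJ/min

Extent of reaction ξ = 0.415 × 28.4 = 11.786 mol/s
Reaction term: ξ·ΔH°_rxn = 11.786 × 54.7 = 644.69 kJ/s
Sensible, feed 71.7→25 °C: -242.71 kJ/s
Outlet flows (mol/s): A 16.614, B 23.572
Sensible, products 25→160 °C: 754.13 kJ/s
Q = ΔH = 1156.1 kJ/s = 1156.1 kW
Heat supplied = 69367 kJ/min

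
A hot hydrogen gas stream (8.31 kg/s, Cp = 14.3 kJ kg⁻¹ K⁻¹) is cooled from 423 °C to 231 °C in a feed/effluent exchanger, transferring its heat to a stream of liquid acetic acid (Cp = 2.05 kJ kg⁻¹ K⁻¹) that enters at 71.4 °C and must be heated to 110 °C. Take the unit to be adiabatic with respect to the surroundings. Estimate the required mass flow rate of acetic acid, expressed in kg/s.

ṁ_c = 288 kg/s

Heat released by hot stream: Q = 8.31 × 14.3 × (423 − 231) = 22816 kJ/s
Energy balance on cold side (adiabatic exchanger): Q = ṁ_c·Cp_c·(T_c,out − T_c,in)
ṁ_c = 22816 / [2.05 × (110 − 71.4)] = 288.33 kg/s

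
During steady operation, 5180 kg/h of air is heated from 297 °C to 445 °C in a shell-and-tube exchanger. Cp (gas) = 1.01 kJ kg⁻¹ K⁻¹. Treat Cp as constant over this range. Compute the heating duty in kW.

Q = ṁ·Cp·ΔT = 5180 × 1.01 × (445 − 297) = 774310 kJ/h
Converting: 774310 / 3600 s = 215.09 kW

Q = 215 kW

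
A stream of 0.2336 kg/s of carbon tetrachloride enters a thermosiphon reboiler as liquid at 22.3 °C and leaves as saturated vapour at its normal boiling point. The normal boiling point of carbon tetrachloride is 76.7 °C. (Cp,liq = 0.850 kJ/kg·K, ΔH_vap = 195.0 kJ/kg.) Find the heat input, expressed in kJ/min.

liquid 22.3→76.7 °C: 46.24 kJ/kg
vaporisation at 76.7 °C: 195 kJ/kg
Δh = 46.24 + 195 = 241.24 kJ/kg
Q = ṁ·Δh = 0.2336 kg/s × 241.24 kJ/kg = 56.354 kJ/s
|Q| = 56.354 kW = 3381.2 kJ/min

Q = 3380 kJ/min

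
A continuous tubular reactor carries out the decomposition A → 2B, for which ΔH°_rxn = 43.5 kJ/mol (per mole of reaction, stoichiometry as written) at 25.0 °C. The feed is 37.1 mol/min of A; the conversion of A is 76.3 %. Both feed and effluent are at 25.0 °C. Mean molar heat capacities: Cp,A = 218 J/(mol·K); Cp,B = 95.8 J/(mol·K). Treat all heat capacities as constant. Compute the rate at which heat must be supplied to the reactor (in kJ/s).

Extent of reaction ξ = 0.763 × 37.1 = 28.307 mol/min
Reaction term: ξ·ΔH°_rxn = 28.307 × 43.5 = 1231.4 kJ/min
Q = ΔH = 1231.4 kJ/min = 20.523 kW
Heat supplied = 20.523 kJ/s

Q_in = 20.5 kJ/s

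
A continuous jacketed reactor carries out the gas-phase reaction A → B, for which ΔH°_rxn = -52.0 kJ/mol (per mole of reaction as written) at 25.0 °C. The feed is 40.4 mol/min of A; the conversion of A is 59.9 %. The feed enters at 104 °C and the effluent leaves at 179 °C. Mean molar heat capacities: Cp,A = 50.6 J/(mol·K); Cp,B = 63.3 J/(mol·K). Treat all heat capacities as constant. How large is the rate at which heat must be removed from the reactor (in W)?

Extent of reaction ξ = 0.599 × 40.4 = 24.2 mol/min
Reaction term: ξ·ΔH°_rxn = 24.2 × -52.0 = -1258.4 kJ/min
Sensible, feed 104→25 °C: -161.49 kJ/min
Outlet flows (mol/min): A 16.2, B 24.2
Sensible, products 25→179 °C: 362.14 kJ/min
Q = ΔH = -1057.7 kJ/min = -17.629 kW
Heat removed = 17629 W

Q_out = 17600 W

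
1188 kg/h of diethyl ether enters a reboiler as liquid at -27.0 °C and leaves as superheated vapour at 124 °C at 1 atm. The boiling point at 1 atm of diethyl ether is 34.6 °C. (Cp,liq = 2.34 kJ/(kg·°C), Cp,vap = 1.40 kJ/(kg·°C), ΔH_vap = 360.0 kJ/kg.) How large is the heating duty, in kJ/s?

Q = 208 kJ/s

liquid -27.0→34.6 °C: 144.14 kJ/kg
vaporisation at 34.6 °C: 360 kJ/kg
vapour 34.6→124 °C: 125.16 kJ/kg
Δh = 144.14 + 360 + 125.16 = 629.3 kJ/kg
Q = ṁ·Δh = 1188 kg/h × 629.3 kJ/kg = 747610 kJ/h
|Q| = 207.67 kW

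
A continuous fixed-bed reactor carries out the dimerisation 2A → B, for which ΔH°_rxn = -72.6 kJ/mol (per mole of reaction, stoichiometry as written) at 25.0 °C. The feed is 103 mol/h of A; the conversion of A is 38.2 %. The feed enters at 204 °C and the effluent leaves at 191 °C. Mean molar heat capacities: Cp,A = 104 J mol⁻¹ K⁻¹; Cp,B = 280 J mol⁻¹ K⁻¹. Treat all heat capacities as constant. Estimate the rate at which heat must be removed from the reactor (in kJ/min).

Extent of reaction ξ = 0.382 × 103 / 2 = 19.673 mol/h
Reaction term: ξ·ΔH°_rxn = 19.673 × -72.6 = -1428.3 kJ/h
Sensible, feed 204→25 °C: -1917.4 kJ/h
Outlet flows (mol/h): A 63.654, B 19.673
Sensible, products 25→191 °C: 2013.3 kJ/h
Q = ΔH = -1332.4 kJ/h = -0.37011 kW
Heat removed = 22.206 kJ/min

Q_out = 22.2 kJ/min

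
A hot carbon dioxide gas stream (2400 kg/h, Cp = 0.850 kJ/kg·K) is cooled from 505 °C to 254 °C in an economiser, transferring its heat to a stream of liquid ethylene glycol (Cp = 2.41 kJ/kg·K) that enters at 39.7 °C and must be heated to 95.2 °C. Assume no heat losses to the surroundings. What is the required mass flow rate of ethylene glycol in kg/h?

Heat released by hot stream: Q = 2400 × 0.850 × (505 − 254) = 512040 kJ/h
Energy balance on cold side (adiabatic exchanger): Q = ṁ_c·Cp_c·(T_c,out − T_c,in)
ṁ_c = 512040 / [2.41 × (95.2 − 39.7)] = 3828.2 kg/h

ṁ_c = 3830 kg/h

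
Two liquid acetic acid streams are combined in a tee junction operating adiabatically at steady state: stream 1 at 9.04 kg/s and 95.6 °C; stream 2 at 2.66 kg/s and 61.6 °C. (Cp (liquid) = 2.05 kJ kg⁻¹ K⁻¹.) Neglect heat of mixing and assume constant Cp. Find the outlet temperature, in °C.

No heat crosses the boundary, so H_out = H_in.
T_out = Σ ṁᵢCp,ᵢTᵢ / Σ ṁᵢCp,ᵢ
      = 2107.6 / 23.985 = 87.87 °C

T_out = 87.9 °C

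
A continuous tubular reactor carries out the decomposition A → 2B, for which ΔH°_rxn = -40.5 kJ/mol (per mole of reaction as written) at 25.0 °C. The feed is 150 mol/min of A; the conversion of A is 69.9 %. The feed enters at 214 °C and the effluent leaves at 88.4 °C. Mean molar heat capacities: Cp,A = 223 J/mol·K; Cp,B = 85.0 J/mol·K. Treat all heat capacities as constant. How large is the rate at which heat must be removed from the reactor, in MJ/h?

Extent of reaction ξ = 0.699 × 150 = 104.85 mol/min
Reaction term: ξ·ΔH°_rxn = 104.85 × -40.5 = -4246.4 kJ/min
Sensible, feed 214→25 °C: -6322.1 kJ/min
Outlet flows (mol/min): A 45.15, B 209.7
Sensible, products 25→88.4 °C: 1768.4 kJ/min
Q = ΔH = -8800.1 kJ/min = -146.67 kW
Heat removed = 528 MJ/h

Q_out = 528 MJ/h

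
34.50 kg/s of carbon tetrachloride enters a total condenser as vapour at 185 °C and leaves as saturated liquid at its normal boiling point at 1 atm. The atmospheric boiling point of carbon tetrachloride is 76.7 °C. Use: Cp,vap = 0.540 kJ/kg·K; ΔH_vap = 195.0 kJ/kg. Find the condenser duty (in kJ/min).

Q_c = 525000 kJ/min

vapour 185→76.7 °C: -58.482 kJ/kg
condensation at 76.7 °C: -195 kJ/kg
Δh = -58.482 + -195 = -253.48 kJ/kg
Q = ṁ·Δh = 34.50 kg/s × -253.48 kJ/kg = -8745.1 kJ/s
|Q| = 8745.1 kW = 524710 kJ/min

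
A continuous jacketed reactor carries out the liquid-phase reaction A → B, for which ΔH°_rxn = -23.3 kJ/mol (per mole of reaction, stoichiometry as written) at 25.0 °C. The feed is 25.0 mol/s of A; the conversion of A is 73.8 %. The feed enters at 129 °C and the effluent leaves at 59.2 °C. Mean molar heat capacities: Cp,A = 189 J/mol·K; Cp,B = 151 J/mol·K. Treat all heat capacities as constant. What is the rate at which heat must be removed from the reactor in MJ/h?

Extent of reaction ξ = 0.738 × 25.0 = 18.45 mol/s
Reaction term: ξ·ΔH°_rxn = 18.45 × -23.3 = -429.88 kJ/s
Sensible, feed 129→25 °C: -491.4 kJ/s
Outlet flows (mol/s): A 6.55, B 18.45
Sensible, products 25→59.2 °C: 137.62 kJ/s
Q = ΔH = -783.67 kJ/s = -783.67 kW
Heat removed = 2821.2 MJ/h

Q_out = 2820 MJ/h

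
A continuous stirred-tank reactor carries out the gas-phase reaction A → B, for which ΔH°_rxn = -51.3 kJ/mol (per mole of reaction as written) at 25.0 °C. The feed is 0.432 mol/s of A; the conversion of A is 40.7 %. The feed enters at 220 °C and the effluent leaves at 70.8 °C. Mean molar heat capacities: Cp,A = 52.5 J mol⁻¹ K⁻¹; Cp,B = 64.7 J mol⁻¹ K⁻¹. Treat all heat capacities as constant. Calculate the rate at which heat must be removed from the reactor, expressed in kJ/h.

Q_out = 44300 kJ/h

Extent of reaction ξ = 0.407 × 0.432 = 0.17582 mol/s
Reaction term: ξ·ΔH°_rxn = 0.17582 × -51.3 = -9.0198 kJ/s
Sensible, feed 220→25 °C: -4.4226 kJ/s
Outlet flows (mol/s): A 0.25618, B 0.17582
Sensible, products 25→70.8 °C: 1.137 kJ/s
Q = ΔH = -12.305 kJ/s = -12.305 kW
Heat removed = 44299 kJ/h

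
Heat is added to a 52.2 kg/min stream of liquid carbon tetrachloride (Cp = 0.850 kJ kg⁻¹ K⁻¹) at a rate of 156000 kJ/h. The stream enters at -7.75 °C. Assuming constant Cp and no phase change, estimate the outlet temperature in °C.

T_out = 50.8 °C

Q = 156000 kJ/h = 2600 kJ/min
ΔT = Q/(ṁ·Cp) = 2600/(52.2×0.850) = 58.598 K
T_out = -7.75 + 58.598 = 50.848 °C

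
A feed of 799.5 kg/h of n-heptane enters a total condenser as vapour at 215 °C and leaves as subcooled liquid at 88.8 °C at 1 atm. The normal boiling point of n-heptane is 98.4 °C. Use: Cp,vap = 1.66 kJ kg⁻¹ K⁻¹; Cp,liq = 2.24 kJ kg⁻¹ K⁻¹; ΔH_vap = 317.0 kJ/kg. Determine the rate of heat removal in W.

Q_c = 118000 W

vapour 215→98.4 °C: -193.56 kJ/kg
condensation at 98.4 °C: -317 kJ/kg
liquid 98.4→88.8 °C: -21.504 kJ/kg
Δh = -193.56 + -317 + -21.504 = -532.06 kJ/kg
Q = ṁ·Δh = 799.5 kg/h × -532.06 kJ/kg = -425380 kJ/h
|Q| = 118.16 kW = 118160 W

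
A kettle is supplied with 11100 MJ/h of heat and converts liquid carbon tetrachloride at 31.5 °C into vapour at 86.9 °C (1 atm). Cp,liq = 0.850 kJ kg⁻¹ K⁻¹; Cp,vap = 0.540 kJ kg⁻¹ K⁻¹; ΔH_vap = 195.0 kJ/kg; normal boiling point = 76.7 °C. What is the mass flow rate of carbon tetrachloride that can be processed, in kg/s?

ṁ = 12.9 kg/s

Δh = 0.850×(76.7−31.5) + 195.0 + 0.540×(86.9−76.7) = 238.93 kJ/kg
Q = 11100 MJ/h = 3083.3 kJ/s = 3083.3 kJ/s
ṁ = Q/Δh = 3083.3 / 238.93 = 12.905 kg/s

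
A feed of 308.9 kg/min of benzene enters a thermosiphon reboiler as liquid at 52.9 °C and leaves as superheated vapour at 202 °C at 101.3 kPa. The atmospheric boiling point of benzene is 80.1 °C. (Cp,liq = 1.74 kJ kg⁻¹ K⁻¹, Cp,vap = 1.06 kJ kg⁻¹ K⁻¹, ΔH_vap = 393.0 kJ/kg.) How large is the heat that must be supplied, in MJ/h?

Q = 10600 MJ/h

liquid 52.9→80.1 °C: 47.328 kJ/kg
vaporisation at 80.1 °C: 393 kJ/kg
vapour 80.1→202 °C: 129.21 kJ/kg
Δh = 47.328 + 393 + 129.21 = 569.54 kJ/kg
Q = ṁ·Δh = 308.9 kg/min × 569.54 kJ/kg = 175930 kJ/min
|Q| = 2932.2 kW = 10556 MJ/h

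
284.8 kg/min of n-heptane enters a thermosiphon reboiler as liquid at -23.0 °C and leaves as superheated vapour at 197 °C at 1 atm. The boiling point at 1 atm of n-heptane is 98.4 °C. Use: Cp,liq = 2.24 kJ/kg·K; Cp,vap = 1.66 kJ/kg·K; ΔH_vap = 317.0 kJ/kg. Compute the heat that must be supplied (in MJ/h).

liquid -23.0→98.4 °C: 271.94 kJ/kg
vaporisation at 98.4 °C: 317 kJ/kg
vapour 98.4→197 °C: 163.68 kJ/kg
Δh = 271.94 + 317 + 163.68 = 752.61 kJ/kg
Q = ṁ·Δh = 284.8 kg/min × 752.61 kJ/kg = 214340 kJ/min
|Q| = 3572.4 kW = 12861 MJ/h

Q = 12900 MJ/h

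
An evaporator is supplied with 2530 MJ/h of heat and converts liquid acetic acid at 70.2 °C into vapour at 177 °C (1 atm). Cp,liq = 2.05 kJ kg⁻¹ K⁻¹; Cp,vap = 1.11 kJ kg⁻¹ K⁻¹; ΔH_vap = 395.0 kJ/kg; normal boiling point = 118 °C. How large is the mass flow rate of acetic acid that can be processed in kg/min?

Δh = 2.05×(118−70.2) + 395.0 + 1.11×(177−118) = 558.48 kJ/kg
Q = 2530 MJ/h = 702.78 kJ/s = 42167 kJ/min
ṁ = Q/Δh = 42167 / 558.48 = 75.503 kg/min

ṁ = 75.5 kg/min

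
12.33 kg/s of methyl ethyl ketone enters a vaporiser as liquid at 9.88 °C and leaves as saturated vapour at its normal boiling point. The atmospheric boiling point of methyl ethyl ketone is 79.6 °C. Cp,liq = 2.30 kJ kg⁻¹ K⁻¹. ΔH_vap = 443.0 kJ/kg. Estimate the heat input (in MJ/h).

Q = 26800 MJ/h

liquid 9.88→79.6 °C: 160.36 kJ/kg
vaporisation at 79.6 °C: 443 kJ/kg
Δh = 160.36 + 443 = 603.36 kJ/kg
Q = ṁ·Δh = 12.33 kg/s × 603.36 kJ/kg = 7439.4 kJ/s
|Q| = 7439.4 kW = 26782 MJ/h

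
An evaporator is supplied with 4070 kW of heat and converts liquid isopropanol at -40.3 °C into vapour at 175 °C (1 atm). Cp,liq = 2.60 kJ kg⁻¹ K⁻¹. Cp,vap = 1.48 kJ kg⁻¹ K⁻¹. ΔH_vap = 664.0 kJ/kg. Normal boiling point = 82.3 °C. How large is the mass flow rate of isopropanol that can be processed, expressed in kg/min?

ṁ = 218 kg/min

Δh = 2.60×(82.3−-40.3) + 664.0 + 1.48×(175−82.3) = 1120 kJ/kg
Q = 4070 kW = 4070 kJ/s = 244200 kJ/min
ṁ = Q/Δh = 244200 / 1120 = 218.04 kg/min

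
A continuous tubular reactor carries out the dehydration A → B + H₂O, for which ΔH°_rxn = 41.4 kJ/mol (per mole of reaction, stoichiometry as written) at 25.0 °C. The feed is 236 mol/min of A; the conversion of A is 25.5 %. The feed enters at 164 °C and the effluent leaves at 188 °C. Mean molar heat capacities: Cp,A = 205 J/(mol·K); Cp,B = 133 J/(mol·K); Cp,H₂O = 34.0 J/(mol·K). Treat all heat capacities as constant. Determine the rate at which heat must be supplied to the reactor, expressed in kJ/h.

Q_in = 197000 kJ/h

Extent of reaction ξ = 0.255 × 236 = 60.18 mol/min
Reaction term: ξ·ΔH°_rxn = 60.18 × 41.4 = 2491.5 kJ/min
Sensible, feed 164→25 °C: -6724.8 kJ/min
Outlet flows (mol/min): A 175.82, B 60.18, H₂O 60.18
Sensible, products 25→188 °C: 7513.2 kJ/min
Q = ΔH = 3279.8 kJ/min = 54.664 kW
Heat supplied = 196790 kJ/h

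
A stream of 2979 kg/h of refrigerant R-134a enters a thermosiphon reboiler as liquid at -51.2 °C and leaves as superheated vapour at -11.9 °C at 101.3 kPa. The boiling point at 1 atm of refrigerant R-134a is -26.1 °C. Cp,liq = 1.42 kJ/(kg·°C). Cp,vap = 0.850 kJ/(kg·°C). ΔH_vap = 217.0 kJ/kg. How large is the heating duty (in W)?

Q = 219000 W

liquid -51.2→-26.1 °C: 35.642 kJ/kg
vaporisation at -26.1 °C: 217 kJ/kg
vapour -26.1→-11.9 °C: 12.07 kJ/kg
Δh = 35.642 + 217 + 12.07 = 264.71 kJ/kg
Q = ṁ·Δh = 2979 kg/h × 264.71 kJ/kg = 788580 kJ/h
|Q| = 219.05 kW = 219050 W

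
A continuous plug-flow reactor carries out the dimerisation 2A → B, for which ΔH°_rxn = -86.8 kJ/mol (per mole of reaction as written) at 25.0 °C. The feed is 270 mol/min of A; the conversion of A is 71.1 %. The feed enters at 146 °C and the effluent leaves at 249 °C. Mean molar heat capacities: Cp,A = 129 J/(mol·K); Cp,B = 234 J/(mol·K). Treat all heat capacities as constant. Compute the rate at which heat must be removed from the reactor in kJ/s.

Q_out = 87.7 kJ/s

Extent of reaction ξ = 0.711 × 270 / 2 = 95.985 mol/min
Reaction term: ξ·ΔH°_rxn = 95.985 × -86.8 = -8331.5 kJ/min
Sensible, feed 146→25 °C: -4214.4 kJ/min
Outlet flows (mol/min): A 78.03, B 95.985
Sensible, products 25→249 °C: 7285.9 kJ/min
Q = ΔH = -5260 kJ/min = -87.667 kW
Heat removed = 87.667 kJ/s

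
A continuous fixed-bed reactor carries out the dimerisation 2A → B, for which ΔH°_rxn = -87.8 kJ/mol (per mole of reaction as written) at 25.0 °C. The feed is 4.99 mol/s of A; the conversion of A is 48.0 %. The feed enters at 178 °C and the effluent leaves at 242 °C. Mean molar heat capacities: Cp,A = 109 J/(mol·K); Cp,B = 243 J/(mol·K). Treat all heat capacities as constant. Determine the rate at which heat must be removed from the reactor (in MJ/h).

Extent of reaction ξ = 0.480 × 4.99 / 2 = 1.1976 mol/s
Reaction term: ξ·ΔH°_rxn = 1.1976 × -87.8 = -105.15 kJ/s
Sensible, feed 178→25 °C: -83.218 kJ/s
Outlet flows (mol/s): A 2.5948, B 1.1976
Sensible, products 25→242 °C: 124.53 kJ/s
Q = ΔH = -63.842 kJ/s = -63.842 kW
Heat removed = 229.83 MJ/h

Q_out = 230 MJ/h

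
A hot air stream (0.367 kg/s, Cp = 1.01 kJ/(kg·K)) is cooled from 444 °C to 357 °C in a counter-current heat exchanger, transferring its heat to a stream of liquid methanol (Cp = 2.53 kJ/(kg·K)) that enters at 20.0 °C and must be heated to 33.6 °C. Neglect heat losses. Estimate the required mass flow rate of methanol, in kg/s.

Heat released by hot stream: Q = 0.367 × 1.01 × (444 − 357) = 32.248 kJ/s
Energy balance on cold side (adiabatic exchanger): Q = ṁ_c·Cp_c·(T_c,out − T_c,in)
ṁ_c = 32.248 / [2.53 × (33.6 − 20.0)] = 0.93723 kg/s

ṁ_c = 0.937 kg/s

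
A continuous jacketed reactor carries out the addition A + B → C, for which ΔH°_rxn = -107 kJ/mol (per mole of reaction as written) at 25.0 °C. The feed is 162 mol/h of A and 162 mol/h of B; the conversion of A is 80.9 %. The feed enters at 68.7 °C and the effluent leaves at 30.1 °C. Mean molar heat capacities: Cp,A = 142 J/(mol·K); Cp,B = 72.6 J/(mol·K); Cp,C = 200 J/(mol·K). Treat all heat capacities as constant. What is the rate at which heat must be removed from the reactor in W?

Q_out = 4270 W

Extent of reaction ξ = 0.809 × 162 = 131.06 mol/h
Reaction term: ξ·ΔH°_rxn = 131.06 × -107 = -14023 kJ/h
Sensible, feed 68.7→25 °C: -1519.2 kJ/h
Outlet flows (mol/h): A 30.942, B 30.942, C 131.06
Sensible, products 25→30.1 °C: 167.54 kJ/h
Q = ΔH = -15375 kJ/h = -4.2708 kW
Heat removed = 4270.8 W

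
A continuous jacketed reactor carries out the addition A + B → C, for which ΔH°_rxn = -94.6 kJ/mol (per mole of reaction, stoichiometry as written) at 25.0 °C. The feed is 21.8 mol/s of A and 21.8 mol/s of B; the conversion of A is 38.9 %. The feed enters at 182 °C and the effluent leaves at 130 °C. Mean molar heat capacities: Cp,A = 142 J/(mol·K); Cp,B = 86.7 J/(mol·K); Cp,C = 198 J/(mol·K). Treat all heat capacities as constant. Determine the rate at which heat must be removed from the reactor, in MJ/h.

Q_out = 3920 MJ/h

Extent of reaction ξ = 0.389 × 21.8 = 8.4802 mol/s
Reaction term: ξ·ΔH°_rxn = 8.4802 × -94.6 = -802.23 kJ/s
Sensible, feed 182→25 °C: -782.75 kJ/s
Outlet flows (mol/s): A 13.32, B 13.32, C 8.4802
Sensible, products 25→130 °C: 496.16 kJ/s
Q = ΔH = -1088.8 kJ/s = -1088.8 kW
Heat removed = 3919.7 MJ/h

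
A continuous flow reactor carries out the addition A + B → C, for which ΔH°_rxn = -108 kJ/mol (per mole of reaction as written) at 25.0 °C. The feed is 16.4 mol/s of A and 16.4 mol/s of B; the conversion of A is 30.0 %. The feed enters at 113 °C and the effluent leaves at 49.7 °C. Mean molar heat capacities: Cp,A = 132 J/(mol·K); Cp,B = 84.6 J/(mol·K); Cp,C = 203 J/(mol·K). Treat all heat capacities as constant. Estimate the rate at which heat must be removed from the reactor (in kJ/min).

Q_out = 45500 kJ/min

Extent of reaction ξ = 0.300 × 16.4 = 4.92 mol/s
Reaction term: ξ·ΔH°_rxn = 4.92 × -108 = -531.36 kJ/s
Sensible, feed 113→25 °C: -312.6 kJ/s
Outlet flows (mol/s): A 11.48, B 11.48, C 4.92
Sensible, products 25→49.7 °C: 86.088 kJ/s
Q = ΔH = -757.87 kJ/s = -757.87 kW
Heat removed = 45472 kJ/min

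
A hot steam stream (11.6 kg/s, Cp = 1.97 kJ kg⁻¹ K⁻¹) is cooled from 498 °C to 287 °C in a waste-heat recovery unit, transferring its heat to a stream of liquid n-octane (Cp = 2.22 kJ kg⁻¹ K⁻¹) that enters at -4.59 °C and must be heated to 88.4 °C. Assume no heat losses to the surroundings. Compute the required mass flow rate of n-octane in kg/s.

Heat released by hot stream: Q = 11.6 × 1.97 × (498 − 287) = 4821.8 kJ/s
Energy balance on cold side (adiabatic exchanger): Q = ṁ_c·Cp_c·(T_c,out − T_c,in)
ṁ_c = 4821.8 / [2.22 × (88.4 − -4.59)] = 23.357 kg/s

ṁ_c = 23.4 kg/s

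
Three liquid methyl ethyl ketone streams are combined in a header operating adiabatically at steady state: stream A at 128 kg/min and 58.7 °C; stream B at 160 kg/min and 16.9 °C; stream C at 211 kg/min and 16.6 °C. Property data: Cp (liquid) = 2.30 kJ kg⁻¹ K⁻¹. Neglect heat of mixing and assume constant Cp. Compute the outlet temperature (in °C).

No heat crosses the boundary, so H_out = H_in.
Σ ṁᵢCp,ᵢTᵢ = 128×2.30×58.7 + 160×2.30×16.9 + 211×2.30×16.6 = 31556
Σ ṁᵢCp,ᵢ = 128×2.30 + 160×2.30 + 211×2.30 = 1147.7
T_out = 31556 / 1147.7 = 27.495 °C

T_out = 27.5 °C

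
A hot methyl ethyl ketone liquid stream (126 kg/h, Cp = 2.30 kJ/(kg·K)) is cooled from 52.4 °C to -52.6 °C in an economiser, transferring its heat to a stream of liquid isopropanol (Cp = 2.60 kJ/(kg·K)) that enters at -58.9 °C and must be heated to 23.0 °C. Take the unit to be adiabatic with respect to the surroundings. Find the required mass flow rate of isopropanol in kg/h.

Heat released by hot stream: Q = 126 × 2.30 × (52.4 − -52.6) = 30429 kJ/h
Energy balance on cold side (adiabatic exchanger): Q = ṁ_c·Cp_c·(T_c,out − T_c,in)
ṁ_c = 30429 / [2.60 × (23.0 − -58.9)] = 142.9 kg/h

ṁ_c = 143 kg/h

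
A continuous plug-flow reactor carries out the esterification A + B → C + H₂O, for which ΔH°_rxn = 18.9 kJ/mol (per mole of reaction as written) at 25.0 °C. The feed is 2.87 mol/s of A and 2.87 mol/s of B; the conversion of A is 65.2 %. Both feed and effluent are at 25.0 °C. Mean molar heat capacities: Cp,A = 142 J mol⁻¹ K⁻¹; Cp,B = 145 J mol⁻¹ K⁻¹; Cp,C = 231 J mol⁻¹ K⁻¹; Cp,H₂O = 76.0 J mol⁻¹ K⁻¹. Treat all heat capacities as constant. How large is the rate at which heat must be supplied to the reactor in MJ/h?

Extent of reaction ξ = 0.652 × 2.87 = 1.8712 mol/s
Reaction term: ξ·ΔH°_rxn = 1.8712 × 18.9 = 35.366 kJ/s
Q = ΔH = 35.366 kJ/s = 35.366 kW
Heat supplied = 127.32 MJ/h

Q_in = 127 MJ/h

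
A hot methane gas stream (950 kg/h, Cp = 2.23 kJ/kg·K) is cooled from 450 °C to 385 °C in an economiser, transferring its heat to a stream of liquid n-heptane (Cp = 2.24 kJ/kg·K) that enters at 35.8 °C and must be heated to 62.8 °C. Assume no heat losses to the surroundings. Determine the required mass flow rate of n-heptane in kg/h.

Heat released by hot stream: Q = 950 × 2.23 × (450 − 385) = 137700 kJ/h
Energy balance on cold side (adiabatic exchanger): Q = ṁ_c·Cp_c·(T_c,out − T_c,in)
ṁ_c = 137700 / [2.24 × (62.8 − 35.8)] = 2276.8 kg/h

ṁ_c = 2280 kg/h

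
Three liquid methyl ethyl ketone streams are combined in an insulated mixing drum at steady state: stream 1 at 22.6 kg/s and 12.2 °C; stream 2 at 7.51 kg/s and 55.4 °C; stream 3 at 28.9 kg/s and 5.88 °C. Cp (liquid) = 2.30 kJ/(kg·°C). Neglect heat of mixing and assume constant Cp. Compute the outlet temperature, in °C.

T_out = 14.6 °C

No heat crosses the boundary, so H_out = H_in.
Σ ṁᵢCp,ᵢTᵢ = 22.6×2.30×12.2 + 7.51×2.30×55.4 + 28.9×2.30×5.88 = 1981.9
Σ ṁᵢCp,ᵢ = 22.6×2.30 + 7.51×2.30 + 28.9×2.30 = 135.72
T_out = 1981.9 / 135.72 = 14.603 °C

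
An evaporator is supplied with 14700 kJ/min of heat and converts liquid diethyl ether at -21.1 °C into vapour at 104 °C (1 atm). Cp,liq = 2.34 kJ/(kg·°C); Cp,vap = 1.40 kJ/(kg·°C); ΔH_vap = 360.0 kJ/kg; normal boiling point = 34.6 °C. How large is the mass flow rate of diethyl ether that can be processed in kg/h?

Δh = 2.34×(34.6−-21.1) + 360.0 + 1.40×(104−34.6) = 587.5 kJ/kg
Q = 14700 kJ/min = 245 kJ/s = 882000 kJ/h
ṁ = Q/Δh = 882000 / 587.5 = 1501.3 kg/h

ṁ = 1500 kg/h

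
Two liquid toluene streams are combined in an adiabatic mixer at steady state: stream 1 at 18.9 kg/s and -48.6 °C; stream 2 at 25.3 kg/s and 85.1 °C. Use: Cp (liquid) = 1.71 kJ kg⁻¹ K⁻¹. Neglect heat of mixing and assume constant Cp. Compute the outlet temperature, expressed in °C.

T_out = 27.9 °C

Energy balance with Q = 0: Σ ṁᵢCp,ᵢ(T_out − Tᵢ) = 0
Σ ṁᵢCp,ᵢTᵢ = 18.9×1.71×-48.6 + 25.3×1.71×85.1 = 2111
Σ ṁᵢCp,ᵢ = 18.9×1.71 + 25.3×1.71 = 75.582
T_out = 2111 / 75.582 = 27.93 °C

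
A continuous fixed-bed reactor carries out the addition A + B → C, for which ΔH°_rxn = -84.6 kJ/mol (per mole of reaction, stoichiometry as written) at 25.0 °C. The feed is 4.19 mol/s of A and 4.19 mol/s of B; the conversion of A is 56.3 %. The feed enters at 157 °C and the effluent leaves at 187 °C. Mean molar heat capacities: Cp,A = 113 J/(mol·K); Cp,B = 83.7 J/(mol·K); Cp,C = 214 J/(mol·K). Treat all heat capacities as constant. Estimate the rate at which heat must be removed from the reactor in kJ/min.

Extent of reaction ξ = 0.563 × 4.19 = 2.359 mol/s
Reaction term: ξ·ΔH°_rxn = 2.359 × -84.6 = -199.57 kJ/s
Sensible, feed 157→25 °C: -108.79 kJ/s
Outlet flows (mol/s): A 1.831, B 1.831, C 2.359
Sensible, products 25→187 °C: 140.13 kJ/s
Q = ΔH = -168.23 kJ/s = -168.23 kW
Heat removed = 10094 kJ/min

Q_out = 10100 kJ/min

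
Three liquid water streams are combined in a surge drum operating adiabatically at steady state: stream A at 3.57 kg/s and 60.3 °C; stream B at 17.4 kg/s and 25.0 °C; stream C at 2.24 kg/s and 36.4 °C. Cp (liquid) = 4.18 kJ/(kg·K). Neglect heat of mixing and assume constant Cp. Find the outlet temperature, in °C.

No heat crosses the boundary, so H_out = H_in.
T_out = Σ ṁᵢCp,ᵢTᵢ / Σ ṁᵢCp,ᵢ
      = 3059 / 97.018 = 31.53 °C

T_out = 31.5 °C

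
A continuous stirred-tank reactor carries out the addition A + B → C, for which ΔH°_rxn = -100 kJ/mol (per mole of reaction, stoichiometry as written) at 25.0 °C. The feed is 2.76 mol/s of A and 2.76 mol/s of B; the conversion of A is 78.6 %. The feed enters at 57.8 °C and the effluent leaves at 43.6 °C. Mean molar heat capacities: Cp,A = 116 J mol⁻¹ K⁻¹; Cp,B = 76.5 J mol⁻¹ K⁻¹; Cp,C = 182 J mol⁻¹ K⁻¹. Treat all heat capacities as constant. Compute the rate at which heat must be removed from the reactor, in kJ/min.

Q_out = 13500 kJ/min

Extent of reaction ξ = 0.786 × 2.76 = 2.1694 mol/s
Reaction term: ξ·ΔH°_rxn = 2.1694 × -100 = -216.94 kJ/s
Sensible, feed 57.8→25 °C: -17.427 kJ/s
Outlet flows (mol/s): A 0.59064, B 0.59064, C 2.1694
Sensible, products 25→43.6 °C: 9.4585 kJ/s
Q = ΔH = -224.9 kJ/s = -224.9 kW
Heat removed = 13494 kJ/min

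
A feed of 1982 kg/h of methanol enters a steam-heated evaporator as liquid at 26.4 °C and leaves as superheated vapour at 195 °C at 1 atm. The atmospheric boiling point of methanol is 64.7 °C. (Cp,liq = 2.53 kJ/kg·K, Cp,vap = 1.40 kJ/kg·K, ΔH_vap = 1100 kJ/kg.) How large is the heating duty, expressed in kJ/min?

liquid 26.4→64.7 °C: 96.899 kJ/kg
vaporisation at 64.7 °C: 1100 kJ/kg
vapour 64.7→195 °C: 182.42 kJ/kg
Δh = 96.899 + 1100 + 182.42 = 1379.3 kJ/kg
Q = ṁ·Δh = 1982 kg/h × 1379.3 kJ/kg = 2.7338e+06 kJ/h
|Q| = 759.39 kW = 45564 kJ/min

Q = 45600 kJ/min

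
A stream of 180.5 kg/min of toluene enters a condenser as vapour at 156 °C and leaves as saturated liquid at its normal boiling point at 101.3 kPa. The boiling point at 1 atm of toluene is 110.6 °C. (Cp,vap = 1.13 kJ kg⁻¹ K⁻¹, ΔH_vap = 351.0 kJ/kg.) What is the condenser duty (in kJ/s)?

vapour 156→110.6 °C: -51.302 kJ/kg
condensation at 110.6 °C: -351 kJ/kg
Δh = -51.302 + -351 = -402.3 kJ/kg
Q = ṁ·Δh = 180.5 kg/min × -402.3 kJ/kg = -72616 kJ/min
|Q| = 1210.3 kW

Q_c = 1210 kJ/s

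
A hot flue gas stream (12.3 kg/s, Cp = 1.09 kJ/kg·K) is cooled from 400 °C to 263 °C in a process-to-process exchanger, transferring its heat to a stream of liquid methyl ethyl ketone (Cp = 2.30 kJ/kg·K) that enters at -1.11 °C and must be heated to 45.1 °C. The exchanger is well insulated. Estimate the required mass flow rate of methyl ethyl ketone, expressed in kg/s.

Heat released by hot stream: Q = 12.3 × 1.09 × (400 − 263) = 1836.8 kJ/s
Energy balance on cold side (adiabatic exchanger): Q = ṁ_c·Cp_c·(T_c,out − T_c,in)
ṁ_c = 1836.8 / [2.30 × (45.1 − -1.11)] = 17.282 kg/s

ṁ_c = 17.3 kg/s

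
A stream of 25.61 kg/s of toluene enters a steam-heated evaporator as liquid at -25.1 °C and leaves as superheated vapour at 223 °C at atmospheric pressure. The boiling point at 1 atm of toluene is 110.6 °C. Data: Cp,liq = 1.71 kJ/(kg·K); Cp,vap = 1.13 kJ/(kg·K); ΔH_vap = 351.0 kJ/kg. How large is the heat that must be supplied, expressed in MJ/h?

liquid -25.1→110.6 °C: 232.05 kJ/kg
vaporisation at 110.6 °C: 351 kJ/kg
vapour 110.6→223 °C: 127.01 kJ/kg
Δh = 232.05 + 351 + 127.01 = 710.06 kJ/kg
Q = ṁ·Δh = 25.61 kg/s × 710.06 kJ/kg = 18185 kJ/s
|Q| = 18185 kW = 65465 MJ/h

Q = 65500 MJ/h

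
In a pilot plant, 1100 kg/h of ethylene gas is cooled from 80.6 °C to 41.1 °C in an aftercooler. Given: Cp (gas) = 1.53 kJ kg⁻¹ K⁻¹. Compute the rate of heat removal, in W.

Q = ṁ·Cp·ΔT = 1100 × 1.53 × (41.1 − 80.6) = -66478 kJ/h
Converting: 66478 / 3600 s = 18.466 kW
Cooling duty = 18466 W

Q_c = 18500 W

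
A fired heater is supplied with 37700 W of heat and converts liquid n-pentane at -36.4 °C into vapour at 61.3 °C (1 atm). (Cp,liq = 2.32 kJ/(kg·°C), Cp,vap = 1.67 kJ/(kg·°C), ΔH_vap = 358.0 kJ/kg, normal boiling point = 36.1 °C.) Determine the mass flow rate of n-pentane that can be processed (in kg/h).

ṁ = 239 kg/h

Δh = 2.32×(36.1−-36.4) + 358.0 + 1.67×(61.3−36.1) = 568.28 kJ/kg
Q = 37700 W = 37.7 kJ/s = 135720 kJ/h
ṁ = Q/Δh = 135720 / 568.28 = 238.82 kg/h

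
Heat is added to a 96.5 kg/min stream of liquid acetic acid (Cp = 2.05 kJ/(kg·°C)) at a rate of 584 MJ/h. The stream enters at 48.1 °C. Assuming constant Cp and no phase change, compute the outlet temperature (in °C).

T_out = 97.3 °C

Q = 584 MJ/h = 9733.3 kJ/min
ΔT = Q/(ṁ·Cp) = 9733.3/(96.5×2.05) = 49.202 K
T_out = 48.1 + 49.202 = 97.302 °C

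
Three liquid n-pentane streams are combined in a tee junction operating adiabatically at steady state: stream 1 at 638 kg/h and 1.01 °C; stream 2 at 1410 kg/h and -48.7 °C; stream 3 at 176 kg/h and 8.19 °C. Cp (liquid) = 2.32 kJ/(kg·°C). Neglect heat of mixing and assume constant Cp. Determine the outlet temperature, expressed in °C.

T_out = -29.9 °C

No heat crosses the boundary, so H_out = H_in.
T_out = Σ ṁᵢCp,ᵢTᵢ / Σ ṁᵢCp,ᵢ
      = -154470 / 5159.7 = -29.938 °C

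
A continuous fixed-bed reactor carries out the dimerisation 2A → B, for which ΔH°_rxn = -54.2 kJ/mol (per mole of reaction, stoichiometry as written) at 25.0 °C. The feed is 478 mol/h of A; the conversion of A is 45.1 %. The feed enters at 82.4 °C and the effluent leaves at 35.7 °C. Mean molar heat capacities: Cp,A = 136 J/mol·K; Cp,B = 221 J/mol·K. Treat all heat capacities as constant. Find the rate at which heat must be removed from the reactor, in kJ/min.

Q_out = 149 kJ/min

Extent of reaction ξ = 0.451 × 478 / 2 = 107.79 mol/h
Reaction term: ξ·ΔH°_rxn = 107.79 × -54.2 = -5842.2 kJ/h
Sensible, feed 82.4→25 °C: -3731.5 kJ/h
Outlet flows (mol/h): A 262.42, B 107.79
Sensible, products 25→35.7 °C: 636.77 kJ/h
Q = ΔH = -8936.9 kJ/h = -2.4825 kW
Heat removed = 148.95 kJ/min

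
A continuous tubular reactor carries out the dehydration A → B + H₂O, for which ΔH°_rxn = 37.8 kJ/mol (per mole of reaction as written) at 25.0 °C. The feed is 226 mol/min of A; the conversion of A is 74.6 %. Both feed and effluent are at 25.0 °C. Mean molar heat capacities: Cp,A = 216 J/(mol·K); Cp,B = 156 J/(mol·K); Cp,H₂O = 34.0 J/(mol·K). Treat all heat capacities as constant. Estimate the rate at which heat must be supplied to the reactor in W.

Q_in = 106000 W

Extent of reaction ξ = 0.746 × 226 = 168.6 mol/min
Reaction term: ξ·ΔH°_rxn = 168.6 × 37.8 = 6372.9 kJ/min
Q = ΔH = 6372.9 kJ/min = 106.22 kW
Heat supplied = 106220 W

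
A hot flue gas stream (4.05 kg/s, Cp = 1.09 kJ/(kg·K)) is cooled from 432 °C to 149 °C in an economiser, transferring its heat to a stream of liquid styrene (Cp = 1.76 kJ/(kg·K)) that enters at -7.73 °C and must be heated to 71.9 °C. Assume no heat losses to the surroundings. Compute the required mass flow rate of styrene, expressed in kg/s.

ṁ_c = 8.91 kg/s

Heat released by hot stream: Q = 4.05 × 1.09 × (432 − 149) = 1249.3 kJ/s
Energy balance on cold side (adiabatic exchanger): Q = ṁ_c·Cp_c·(T_c,out − T_c,in)
ṁ_c = 1249.3 / [1.76 × (71.9 − -7.73)] = 8.9141 kg/s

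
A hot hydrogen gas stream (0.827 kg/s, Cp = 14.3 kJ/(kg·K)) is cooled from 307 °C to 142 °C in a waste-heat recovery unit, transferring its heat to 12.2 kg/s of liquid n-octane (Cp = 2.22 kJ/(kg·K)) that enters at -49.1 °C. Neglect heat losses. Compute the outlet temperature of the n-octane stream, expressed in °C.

T_c,out = 22.9 °C

Heat released by hot stream: Q = 0.827 × 14.3 × (307 − 142) = 1951.3 kJ/s
Energy balance on cold side (adiabatic exchanger): Q = ṁ_c·Cp_c·(T_c,out − T_c,in)
T_c,out = -49.1 + 1951.3/(12.2 × 2.22) = 22.946 °C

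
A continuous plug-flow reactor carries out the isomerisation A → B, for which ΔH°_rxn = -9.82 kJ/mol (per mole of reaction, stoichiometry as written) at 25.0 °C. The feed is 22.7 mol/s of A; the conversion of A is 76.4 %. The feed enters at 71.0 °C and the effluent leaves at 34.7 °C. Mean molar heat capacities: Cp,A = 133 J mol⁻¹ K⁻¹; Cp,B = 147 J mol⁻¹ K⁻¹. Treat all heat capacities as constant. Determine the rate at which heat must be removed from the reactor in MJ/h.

Extent of reaction ξ = 0.764 × 22.7 = 17.343 mol/s
Reaction term: ξ·ΔH°_rxn = 17.343 × -9.82 = -170.31 kJ/s
Sensible, feed 71.0→25 °C: -138.88 kJ/s
Outlet flows (mol/s): A 5.3572, B 17.343
Sensible, products 25→34.7 °C: 31.64 kJ/s
Q = ΔH = -277.54 kJ/s = -277.54 kW
Heat removed = 999.16 MJ/h

Q_out = 999 MJ/h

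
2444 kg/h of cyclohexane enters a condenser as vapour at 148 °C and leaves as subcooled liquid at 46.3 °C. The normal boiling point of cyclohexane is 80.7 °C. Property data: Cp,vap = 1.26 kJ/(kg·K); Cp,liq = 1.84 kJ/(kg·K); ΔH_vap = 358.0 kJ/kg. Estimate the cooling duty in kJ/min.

Q_c = 20600 kJ/min

vapour 148→80.7 °C: -84.798 kJ/kg
condensation at 80.7 °C: -358 kJ/kg
liquid 80.7→46.3 °C: -63.296 kJ/kg
Δh = -84.798 + -358 + -63.296 = -506.09 kJ/kg
Q = ṁ·Δh = 2444 kg/h × -506.09 kJ/kg = -1.2369e+06 kJ/h
|Q| = 343.58 kW = 20615 kJ/min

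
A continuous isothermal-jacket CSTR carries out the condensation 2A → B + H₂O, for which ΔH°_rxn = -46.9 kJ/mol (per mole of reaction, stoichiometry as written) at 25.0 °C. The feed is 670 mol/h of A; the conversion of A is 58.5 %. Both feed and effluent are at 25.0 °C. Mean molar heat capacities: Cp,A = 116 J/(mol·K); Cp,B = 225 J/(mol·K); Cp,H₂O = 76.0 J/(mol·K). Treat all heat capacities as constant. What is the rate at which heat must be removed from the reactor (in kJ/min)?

Q_out = 153 kJ/min

Extent of reaction ξ = 0.585 × 670 / 2 = 195.97 mol/h
Reaction term: ξ·ΔH°_rxn = 195.97 × -46.9 = -9191.2 kJ/h
Q = ΔH = -9191.2 kJ/h = -2.5531 kW
Heat removed = 153.19 kJ/min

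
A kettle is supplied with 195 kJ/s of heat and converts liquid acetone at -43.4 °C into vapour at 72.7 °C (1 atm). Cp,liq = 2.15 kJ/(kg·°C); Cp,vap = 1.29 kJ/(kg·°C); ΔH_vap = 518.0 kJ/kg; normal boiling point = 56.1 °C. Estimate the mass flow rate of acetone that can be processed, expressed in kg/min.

Δh = 2.15×(56.1−-43.4) + 518.0 + 1.29×(72.7−56.1) = 753.34 kJ/kg
Q = 195 kJ/s = 195 kJ/s = 11700 kJ/min
ṁ = Q/Δh = 11700 / 753.34 = 15.531 kg/min

ṁ = 15.5 kg/min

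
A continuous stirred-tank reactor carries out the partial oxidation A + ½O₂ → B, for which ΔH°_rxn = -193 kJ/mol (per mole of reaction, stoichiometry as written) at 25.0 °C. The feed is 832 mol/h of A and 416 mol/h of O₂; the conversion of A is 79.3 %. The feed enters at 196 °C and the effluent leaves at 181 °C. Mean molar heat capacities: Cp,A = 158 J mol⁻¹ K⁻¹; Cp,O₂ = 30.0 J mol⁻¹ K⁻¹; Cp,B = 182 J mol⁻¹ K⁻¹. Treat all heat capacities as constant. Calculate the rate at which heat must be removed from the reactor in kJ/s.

Q_out = 35.7 kJ/s

Extent of reaction ξ = 0.793 × 832 = 659.78 mol/h
Reaction term: ξ·ΔH°_rxn = 659.78 × -193 = -127340 kJ/h
Sensible, feed 196→25 °C: -24613 kJ/h
Outlet flows (mol/h): A 172.22, O₂ 86.112, B 659.78
Sensible, products 25→181 °C: 23380 kJ/h
Q = ΔH = -128570 kJ/h = -35.714 kW
Heat removed = 35.714 kJ/s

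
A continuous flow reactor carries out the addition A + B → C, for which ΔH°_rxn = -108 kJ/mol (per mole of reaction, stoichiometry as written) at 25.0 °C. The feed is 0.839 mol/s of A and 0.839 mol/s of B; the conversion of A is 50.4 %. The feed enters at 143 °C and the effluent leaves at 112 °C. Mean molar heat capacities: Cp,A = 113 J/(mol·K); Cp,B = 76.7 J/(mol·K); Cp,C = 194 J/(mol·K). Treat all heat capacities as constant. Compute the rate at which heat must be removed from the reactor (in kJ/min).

Q_out = 3030 kJ/min

Extent of reaction ξ = 0.504 × 0.839 = 0.42286 mol/s
Reaction term: ξ·ΔH°_rxn = 0.42286 × -108 = -45.668 kJ/s
Sensible, feed 143→25 °C: -18.781 kJ/s
Outlet flows (mol/s): A 0.41614, B 0.41614, C 0.42286
Sensible, products 25→112 °C: 14.005 kJ/s
Q = ΔH = -50.444 kJ/s = -50.444 kW
Heat removed = 3026.6 kJ/min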